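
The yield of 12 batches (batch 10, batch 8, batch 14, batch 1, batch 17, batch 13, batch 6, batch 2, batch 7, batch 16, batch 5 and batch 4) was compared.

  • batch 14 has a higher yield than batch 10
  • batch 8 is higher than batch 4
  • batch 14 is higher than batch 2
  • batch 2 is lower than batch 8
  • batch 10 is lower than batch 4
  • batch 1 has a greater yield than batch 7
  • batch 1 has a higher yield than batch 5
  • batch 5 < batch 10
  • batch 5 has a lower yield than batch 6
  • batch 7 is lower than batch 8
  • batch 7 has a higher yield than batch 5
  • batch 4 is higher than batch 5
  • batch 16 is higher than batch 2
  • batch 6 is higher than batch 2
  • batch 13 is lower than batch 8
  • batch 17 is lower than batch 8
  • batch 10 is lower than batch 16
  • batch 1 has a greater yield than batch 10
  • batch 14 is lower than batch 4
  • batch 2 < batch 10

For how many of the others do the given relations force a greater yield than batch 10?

Directly above batch 10: batch 14, batch 1, batch 16, batch 4.
One step further: batch 8 (5 so far).
No other element is forced above batch 10 by the given relations, so the count is 5.

5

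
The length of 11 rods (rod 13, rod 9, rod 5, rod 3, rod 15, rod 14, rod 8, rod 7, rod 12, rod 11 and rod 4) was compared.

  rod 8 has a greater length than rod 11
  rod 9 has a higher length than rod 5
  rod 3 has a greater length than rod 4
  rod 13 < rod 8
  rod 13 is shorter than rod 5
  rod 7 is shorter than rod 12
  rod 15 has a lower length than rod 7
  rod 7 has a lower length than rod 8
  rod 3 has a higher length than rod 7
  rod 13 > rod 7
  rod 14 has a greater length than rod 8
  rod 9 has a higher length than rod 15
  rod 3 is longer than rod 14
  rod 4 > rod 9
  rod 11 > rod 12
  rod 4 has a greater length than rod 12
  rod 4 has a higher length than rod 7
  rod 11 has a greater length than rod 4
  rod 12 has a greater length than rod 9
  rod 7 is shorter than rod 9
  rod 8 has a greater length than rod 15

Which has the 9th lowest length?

rod 8

Chaining the given pairs: rod 15 < rod 7 < rod 13 < rod 5 < rod 9 < rod 12 < rod 4 < rod 11 < rod 8 < rod 14 < rod 3.
The 9th smallest is rod 8.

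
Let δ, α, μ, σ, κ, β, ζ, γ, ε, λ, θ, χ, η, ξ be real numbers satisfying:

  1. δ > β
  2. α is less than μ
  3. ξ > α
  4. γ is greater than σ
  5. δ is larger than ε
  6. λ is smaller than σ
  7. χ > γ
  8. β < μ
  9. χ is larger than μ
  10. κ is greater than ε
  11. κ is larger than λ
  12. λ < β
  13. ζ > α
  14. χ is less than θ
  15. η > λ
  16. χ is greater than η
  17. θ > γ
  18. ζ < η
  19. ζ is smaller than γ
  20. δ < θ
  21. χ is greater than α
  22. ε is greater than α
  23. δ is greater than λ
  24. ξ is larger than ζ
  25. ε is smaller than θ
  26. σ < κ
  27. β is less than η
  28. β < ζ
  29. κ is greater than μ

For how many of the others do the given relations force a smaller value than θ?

Directly below θ: ε, δ, γ, χ.
One step further: λ, α, β, σ, ζ, μ, η (11 so far).
No other element is forced below θ by the given relations, so the count is 11.

11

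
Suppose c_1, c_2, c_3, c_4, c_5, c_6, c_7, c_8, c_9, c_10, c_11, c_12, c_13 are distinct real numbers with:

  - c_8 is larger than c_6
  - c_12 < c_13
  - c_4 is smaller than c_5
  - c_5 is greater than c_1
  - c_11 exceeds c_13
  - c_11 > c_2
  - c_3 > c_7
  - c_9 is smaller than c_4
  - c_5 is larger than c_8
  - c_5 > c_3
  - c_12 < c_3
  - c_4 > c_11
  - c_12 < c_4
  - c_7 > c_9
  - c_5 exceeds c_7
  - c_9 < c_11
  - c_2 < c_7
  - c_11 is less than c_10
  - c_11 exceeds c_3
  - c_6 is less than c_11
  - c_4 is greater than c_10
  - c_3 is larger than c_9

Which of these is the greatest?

c_5

Chaining downward from c_5: directly below it, c_1, c_7, c_3, c_8, c_4; then c_12, c_6, c_9, c_2, c_11, c_10; then c_13.
That covers every other element, and nothing is given above c_5, so c_5 is the greatest.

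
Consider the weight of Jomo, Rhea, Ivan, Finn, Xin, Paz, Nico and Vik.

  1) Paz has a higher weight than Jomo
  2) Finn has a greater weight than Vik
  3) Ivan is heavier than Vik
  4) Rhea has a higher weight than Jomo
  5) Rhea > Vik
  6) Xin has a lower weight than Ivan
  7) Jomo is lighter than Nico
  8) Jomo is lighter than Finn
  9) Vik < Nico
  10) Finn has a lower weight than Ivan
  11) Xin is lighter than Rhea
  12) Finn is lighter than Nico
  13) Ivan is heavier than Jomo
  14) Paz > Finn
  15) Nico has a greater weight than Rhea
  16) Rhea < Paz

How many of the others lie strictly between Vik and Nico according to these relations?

The relations place Vik below Nico. An element lies strictly between them when it is forced above Vik and also forced below Nico.
Above Vik: {Finn, Ivan, Rhea, Paz}. Below Nico: {Xin, Jomo, Finn, Rhea}.
Intersection: {Finn, Rhea} — 2.

2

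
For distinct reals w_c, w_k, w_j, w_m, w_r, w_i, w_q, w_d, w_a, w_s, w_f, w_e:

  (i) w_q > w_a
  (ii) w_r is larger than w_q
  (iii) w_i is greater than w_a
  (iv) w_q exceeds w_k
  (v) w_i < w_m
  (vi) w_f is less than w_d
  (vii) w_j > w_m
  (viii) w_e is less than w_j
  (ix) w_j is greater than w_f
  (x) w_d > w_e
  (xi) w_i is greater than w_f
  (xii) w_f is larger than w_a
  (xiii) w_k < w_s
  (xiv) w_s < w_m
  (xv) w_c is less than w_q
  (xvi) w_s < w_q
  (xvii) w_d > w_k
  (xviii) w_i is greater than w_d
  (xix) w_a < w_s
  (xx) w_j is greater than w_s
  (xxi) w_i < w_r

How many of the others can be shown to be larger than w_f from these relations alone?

From w_f the given relations immediately reach w_d, w_i, w_j.
From those, w_m, w_r — 5 in total.
No other element is forced above w_f by the given relations, so the count is 5.

5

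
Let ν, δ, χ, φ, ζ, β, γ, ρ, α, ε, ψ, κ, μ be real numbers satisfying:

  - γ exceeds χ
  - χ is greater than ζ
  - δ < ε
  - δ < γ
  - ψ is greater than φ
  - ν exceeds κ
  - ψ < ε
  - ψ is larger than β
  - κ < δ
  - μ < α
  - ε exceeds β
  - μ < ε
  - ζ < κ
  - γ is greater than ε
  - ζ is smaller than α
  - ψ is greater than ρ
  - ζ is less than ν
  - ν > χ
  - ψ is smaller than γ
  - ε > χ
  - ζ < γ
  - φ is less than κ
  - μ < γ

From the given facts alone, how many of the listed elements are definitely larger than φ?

6

The elements the relations force above φ are κ, ψ, δ, ε, ν, γ — no chain reaches any other.
That is 6.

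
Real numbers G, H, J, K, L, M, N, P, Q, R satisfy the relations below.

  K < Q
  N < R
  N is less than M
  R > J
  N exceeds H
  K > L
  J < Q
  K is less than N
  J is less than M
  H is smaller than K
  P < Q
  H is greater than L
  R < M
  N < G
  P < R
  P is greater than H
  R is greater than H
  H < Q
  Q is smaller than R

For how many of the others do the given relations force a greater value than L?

8

The elements the relations force above L are H, P, K, Q, N, G, R, M — no chain reaches any other.
That is 8.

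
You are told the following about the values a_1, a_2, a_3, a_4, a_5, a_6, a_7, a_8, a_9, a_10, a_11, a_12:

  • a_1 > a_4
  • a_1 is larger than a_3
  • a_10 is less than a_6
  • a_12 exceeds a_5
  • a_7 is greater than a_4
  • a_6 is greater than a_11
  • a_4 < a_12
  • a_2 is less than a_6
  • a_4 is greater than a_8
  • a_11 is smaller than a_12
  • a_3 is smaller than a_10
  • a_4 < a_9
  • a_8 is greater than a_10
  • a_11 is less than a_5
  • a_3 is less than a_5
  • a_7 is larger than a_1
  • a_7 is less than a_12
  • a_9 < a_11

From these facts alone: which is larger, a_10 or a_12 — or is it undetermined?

a_12

Chaining the given relations: a_10 < a_8 < a_4 < a_9 < a_11 < a_5 < a_12.
So a_12 is larger.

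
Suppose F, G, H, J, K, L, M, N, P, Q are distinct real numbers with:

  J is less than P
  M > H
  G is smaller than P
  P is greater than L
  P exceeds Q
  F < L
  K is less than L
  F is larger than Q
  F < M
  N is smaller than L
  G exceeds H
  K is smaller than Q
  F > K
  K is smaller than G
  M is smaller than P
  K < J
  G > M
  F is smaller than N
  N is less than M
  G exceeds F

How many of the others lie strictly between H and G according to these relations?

1

The relations place H below G. An element lies strictly between them when it is forced above H and also forced below G.
Above H: {M, P}. Below G: {K, Q, F, N, M}.
Intersection: {M} — 1.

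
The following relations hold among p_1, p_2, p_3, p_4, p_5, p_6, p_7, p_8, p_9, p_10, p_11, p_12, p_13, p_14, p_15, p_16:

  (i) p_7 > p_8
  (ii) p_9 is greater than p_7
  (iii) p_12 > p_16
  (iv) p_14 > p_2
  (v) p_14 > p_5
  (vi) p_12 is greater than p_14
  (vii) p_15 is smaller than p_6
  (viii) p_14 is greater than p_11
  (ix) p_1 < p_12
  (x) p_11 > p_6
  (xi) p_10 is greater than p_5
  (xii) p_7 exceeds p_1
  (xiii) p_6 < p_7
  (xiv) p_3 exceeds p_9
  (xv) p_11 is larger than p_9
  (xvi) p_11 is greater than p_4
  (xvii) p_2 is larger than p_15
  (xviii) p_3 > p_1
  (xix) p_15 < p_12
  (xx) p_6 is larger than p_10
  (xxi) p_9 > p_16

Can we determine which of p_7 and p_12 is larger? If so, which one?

p_12

p_7 < p_9 < p_11 < p_14 < p_12, by transitivity through p_9, p_11, p_14.
So p_12 is larger.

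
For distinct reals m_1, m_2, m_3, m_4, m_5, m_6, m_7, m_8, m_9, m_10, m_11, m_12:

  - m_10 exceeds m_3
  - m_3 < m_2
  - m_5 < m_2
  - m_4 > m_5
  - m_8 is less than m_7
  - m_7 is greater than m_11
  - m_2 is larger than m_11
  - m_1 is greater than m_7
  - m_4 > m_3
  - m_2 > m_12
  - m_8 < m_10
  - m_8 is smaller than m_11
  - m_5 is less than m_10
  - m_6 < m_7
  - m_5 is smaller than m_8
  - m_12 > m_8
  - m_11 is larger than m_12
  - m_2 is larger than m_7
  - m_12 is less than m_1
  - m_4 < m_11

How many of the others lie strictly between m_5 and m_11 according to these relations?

3

Chaining upward from m_5 reaches: m_8, m_12, m_10, m_4, m_7, m_2, m_1.
Chaining downward from m_11 reaches: m_3, m_8, m_12, m_4.
Strictly between m_5 and m_11 are those in both lists: m_8, m_12, m_4 — 3 elements.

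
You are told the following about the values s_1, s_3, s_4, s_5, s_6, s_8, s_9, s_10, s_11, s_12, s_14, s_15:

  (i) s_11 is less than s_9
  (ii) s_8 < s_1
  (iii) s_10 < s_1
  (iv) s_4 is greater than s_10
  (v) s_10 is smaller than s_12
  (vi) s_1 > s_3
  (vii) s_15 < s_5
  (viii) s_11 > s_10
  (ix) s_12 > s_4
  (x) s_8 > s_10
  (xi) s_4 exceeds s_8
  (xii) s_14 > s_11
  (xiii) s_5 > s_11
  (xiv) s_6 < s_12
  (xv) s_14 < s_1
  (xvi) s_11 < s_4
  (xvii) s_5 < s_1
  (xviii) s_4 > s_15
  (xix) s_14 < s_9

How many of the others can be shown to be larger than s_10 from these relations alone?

8

Directly above s_10: s_11, s_8, s_1, s_4, s_12.
One step further: s_14, s_5, s_9 (8 so far).
No other element is forced above s_10 by the given relations, so the count is 8.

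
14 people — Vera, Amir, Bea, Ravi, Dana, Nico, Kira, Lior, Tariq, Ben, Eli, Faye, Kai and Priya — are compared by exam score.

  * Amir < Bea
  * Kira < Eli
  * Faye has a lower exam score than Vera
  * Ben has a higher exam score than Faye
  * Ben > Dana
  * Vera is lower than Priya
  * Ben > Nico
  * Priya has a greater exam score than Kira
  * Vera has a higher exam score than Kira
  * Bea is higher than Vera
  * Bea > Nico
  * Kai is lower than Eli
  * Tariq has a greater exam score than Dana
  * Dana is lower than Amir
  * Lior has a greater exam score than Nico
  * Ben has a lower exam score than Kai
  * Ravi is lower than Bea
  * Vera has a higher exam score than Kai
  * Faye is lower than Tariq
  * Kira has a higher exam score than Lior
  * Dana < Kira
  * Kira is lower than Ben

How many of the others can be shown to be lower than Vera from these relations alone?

7

The elements the relations force below Vera are Nico, Lior, Faye, Dana, Kira, Ben, Kai — no chain reaches any other.
That is 7.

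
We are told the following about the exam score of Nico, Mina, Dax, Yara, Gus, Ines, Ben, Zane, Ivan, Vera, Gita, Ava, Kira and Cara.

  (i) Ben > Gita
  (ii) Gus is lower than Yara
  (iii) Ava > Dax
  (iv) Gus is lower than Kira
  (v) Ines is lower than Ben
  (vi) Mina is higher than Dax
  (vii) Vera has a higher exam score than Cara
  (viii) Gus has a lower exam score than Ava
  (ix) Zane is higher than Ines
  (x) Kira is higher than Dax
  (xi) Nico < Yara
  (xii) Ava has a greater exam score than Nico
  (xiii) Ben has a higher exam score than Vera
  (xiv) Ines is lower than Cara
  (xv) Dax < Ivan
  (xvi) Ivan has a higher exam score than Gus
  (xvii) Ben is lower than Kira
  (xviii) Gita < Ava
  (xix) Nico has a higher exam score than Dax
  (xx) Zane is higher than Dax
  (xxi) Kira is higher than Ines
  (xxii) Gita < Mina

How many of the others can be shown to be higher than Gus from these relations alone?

4

From Gus the given relations immediately reach Ava, Yara, Ivan, Kira.
No other element is forced above Gus by the given relations, so the count is 4.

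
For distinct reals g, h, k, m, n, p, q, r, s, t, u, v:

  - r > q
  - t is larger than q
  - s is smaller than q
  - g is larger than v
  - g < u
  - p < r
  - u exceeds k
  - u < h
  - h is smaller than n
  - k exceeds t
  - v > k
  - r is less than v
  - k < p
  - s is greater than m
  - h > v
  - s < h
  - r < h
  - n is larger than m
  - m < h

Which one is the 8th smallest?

Piecing the relations together gives one ordering: m < s < q < t < k < p < r < v < g < u < h < n.
Counting 8 from the smallest end gives v.

v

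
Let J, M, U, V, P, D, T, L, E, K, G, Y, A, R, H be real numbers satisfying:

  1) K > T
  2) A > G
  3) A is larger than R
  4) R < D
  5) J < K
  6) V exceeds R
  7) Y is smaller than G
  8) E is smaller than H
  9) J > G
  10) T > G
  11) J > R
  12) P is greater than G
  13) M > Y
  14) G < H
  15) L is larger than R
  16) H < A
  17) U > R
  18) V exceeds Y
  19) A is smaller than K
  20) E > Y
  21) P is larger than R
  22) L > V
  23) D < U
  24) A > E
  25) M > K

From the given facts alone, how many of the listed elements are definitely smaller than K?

8

From K the given relations immediately reach A, J, T.
From those, E, G, R, H — 7 in total.
From those, Y — 8 in total.
No other element is forced below K by the given relations, so the count is 8.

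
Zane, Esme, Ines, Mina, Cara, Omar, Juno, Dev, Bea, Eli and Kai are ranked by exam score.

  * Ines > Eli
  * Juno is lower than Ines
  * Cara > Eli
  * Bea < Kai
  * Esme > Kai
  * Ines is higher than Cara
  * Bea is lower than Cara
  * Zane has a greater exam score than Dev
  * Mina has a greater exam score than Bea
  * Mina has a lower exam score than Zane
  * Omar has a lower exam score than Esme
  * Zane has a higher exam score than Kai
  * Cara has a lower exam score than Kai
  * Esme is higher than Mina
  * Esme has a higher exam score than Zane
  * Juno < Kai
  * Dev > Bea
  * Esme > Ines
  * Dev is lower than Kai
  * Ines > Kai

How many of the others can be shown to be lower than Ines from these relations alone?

6

Directly below Ines: Eli, Cara, Juno, Kai.
One step further: Bea, Dev (6 so far).
No other element is forced below Ines by the given relations, so the count is 6.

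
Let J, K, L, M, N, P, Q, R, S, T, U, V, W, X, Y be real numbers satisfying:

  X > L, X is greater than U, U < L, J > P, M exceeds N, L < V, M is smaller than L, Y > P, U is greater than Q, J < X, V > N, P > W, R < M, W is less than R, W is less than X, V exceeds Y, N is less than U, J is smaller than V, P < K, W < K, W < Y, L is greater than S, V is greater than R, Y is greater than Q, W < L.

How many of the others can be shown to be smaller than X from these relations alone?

10

Directly below X: W, U, J, L.
One step further: S, N, Q, P, M (9 so far).
One step further: R (10 so far).
No other element is forced below X by the given relations, so the count is 10.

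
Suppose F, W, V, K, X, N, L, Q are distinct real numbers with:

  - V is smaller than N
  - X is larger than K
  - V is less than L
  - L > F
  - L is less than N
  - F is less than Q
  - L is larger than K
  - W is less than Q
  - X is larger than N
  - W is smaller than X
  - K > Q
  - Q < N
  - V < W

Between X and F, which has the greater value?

X

F < Q and Q < K give F < K.
With K < L: F < Q < K < L.
With L < N: F < Q < K < L < N.
With N < X: F < Q < K < L < N < X.
So F < X; X is the larger of the two.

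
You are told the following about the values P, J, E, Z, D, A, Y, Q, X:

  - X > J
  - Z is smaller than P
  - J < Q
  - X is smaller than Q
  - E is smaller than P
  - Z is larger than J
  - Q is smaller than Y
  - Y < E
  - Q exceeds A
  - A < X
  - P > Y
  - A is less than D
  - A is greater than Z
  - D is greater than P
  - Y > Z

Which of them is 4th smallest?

X

The consecutive relations fix a unique order: J < Z < A < X < Q < Y < E < P < D.
Counting 4 from the smallest end gives X.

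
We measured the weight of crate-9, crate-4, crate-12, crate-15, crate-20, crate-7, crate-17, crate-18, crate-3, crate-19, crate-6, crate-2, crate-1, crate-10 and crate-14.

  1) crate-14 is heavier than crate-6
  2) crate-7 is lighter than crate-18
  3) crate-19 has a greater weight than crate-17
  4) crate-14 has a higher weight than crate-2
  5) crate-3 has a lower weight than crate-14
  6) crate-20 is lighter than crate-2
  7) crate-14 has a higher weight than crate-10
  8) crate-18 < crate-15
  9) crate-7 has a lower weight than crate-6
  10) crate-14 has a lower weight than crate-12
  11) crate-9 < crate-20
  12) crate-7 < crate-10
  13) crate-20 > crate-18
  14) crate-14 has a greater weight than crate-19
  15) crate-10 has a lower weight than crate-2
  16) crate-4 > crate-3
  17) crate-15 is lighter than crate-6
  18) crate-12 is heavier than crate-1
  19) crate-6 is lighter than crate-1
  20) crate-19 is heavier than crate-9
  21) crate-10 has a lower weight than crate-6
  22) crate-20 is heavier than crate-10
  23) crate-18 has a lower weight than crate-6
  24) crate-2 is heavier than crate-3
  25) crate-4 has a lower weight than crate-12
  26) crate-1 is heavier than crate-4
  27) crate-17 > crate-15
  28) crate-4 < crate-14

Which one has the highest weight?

crate-12

crate-7 is not greatest since crate-7 < crate-6; crate-3 is not greatest since crate-3 < crate-4; crate-9 is not greatest since crate-9 < crate-20; crate-18 is not greatest since crate-18 < crate-15; crate-10 is not greatest since crate-10 < crate-14; crate-20 is not greatest since crate-20 < crate-2; crate-15 is not greatest since crate-15 < crate-6; crate-17 is not greatest since crate-17 < crate-19; crate-19 is not greatest since crate-19 < crate-14; crate-4 is not greatest since crate-4 < crate-12; crate-2 is not greatest since crate-2 < crate-14; crate-6 is not greatest since crate-6 < crate-1; crate-14 is not greatest since crate-14 < crate-12; crate-1 is not greatest since crate-1 < crate-12.
Only crate-12 has nothing above it, so crate-12 is the highest weight.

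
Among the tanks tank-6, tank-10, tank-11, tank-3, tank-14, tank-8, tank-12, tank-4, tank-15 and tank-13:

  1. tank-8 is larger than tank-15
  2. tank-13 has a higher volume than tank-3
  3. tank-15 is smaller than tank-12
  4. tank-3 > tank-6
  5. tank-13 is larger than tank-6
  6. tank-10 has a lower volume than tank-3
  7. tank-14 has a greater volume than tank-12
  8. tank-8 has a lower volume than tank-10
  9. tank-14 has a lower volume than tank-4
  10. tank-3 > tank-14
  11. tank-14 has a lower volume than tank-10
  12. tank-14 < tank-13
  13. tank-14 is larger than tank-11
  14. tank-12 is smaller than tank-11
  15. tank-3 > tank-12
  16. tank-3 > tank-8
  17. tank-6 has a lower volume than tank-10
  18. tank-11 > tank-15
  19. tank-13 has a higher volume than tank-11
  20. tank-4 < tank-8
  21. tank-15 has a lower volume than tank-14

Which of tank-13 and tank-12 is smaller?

tank-12

The relevant relations are tank-12 < tank-11; tank-11 < tank-14; tank-14 < tank-4; tank-4 < tank-8; tank-8 < tank-10; tank-10 < tank-3; tank-3 < tank-13.
Together: tank-12 < tank-11 < tank-14 < tank-4 < tank-8 < tank-10 < tank-3 < tank-13.
So tank-12 < tank-13; tank-12 is the smaller of the two.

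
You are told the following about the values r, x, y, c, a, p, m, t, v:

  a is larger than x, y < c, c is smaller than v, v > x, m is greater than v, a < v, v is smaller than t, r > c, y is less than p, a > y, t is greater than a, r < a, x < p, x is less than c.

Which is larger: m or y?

m

y < c < r < a < v < m, by transitivity through c, r, a, v.
So y < m; m is the larger of the two.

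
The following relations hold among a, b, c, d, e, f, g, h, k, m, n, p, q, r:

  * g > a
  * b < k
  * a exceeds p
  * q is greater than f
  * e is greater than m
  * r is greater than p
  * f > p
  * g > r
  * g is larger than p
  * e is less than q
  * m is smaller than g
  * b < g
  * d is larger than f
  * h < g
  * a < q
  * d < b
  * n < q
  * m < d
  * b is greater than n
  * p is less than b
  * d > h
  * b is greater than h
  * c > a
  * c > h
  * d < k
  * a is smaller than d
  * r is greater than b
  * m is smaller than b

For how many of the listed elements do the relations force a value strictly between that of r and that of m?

The relations place m below r. An element lies strictly between them when it is forced above m and also forced below r.
Above m: {e, d, b, q, k, g}. Below r: {n, p, f, a, h, d, b}.
Intersection: {d, b} — 2.

2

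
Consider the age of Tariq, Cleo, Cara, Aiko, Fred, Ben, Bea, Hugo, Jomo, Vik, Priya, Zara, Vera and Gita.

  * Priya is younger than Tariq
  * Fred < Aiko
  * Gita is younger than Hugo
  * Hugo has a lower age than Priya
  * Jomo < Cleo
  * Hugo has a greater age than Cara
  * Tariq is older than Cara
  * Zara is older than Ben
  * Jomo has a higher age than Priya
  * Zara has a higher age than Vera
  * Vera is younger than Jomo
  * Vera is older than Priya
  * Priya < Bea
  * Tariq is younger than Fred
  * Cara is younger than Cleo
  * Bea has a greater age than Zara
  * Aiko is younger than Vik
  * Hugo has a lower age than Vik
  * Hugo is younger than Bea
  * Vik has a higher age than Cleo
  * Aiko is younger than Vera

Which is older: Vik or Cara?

Link the given pairs in sequence: Cara < Hugo; Hugo < Priya; Priya < Tariq; Tariq < Fred; Fred < Aiko; Aiko < Vera; Vera < Jomo; Jomo < Cleo; Cleo < Vik.
Together: Cara < Hugo < Priya < Tariq < Fred < Aiko < Vera < Jomo < Cleo < Vik.
So Cara < Vik; Vik is the older of the two.

Vik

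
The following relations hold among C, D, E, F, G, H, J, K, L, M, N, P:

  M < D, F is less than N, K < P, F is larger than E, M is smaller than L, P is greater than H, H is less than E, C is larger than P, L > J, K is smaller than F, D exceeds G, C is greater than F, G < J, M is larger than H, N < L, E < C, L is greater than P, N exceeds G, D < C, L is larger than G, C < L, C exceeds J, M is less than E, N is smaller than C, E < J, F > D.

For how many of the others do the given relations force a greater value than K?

5

The elements the relations force above K are F, P, N, C, L — no chain reaches any other.
That is 5.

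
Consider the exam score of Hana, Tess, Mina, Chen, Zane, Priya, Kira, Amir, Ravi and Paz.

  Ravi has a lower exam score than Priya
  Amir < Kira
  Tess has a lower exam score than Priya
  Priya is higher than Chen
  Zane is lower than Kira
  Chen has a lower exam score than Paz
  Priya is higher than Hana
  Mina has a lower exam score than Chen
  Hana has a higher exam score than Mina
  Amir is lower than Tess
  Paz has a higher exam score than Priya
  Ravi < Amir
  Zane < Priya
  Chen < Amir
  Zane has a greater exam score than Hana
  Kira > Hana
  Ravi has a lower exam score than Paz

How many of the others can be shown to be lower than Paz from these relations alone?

8

The elements the relations force below Paz are Mina, Chen, Ravi, Amir, Hana, Zane, Tess, Priya — no chain reaches any other.
That is 8.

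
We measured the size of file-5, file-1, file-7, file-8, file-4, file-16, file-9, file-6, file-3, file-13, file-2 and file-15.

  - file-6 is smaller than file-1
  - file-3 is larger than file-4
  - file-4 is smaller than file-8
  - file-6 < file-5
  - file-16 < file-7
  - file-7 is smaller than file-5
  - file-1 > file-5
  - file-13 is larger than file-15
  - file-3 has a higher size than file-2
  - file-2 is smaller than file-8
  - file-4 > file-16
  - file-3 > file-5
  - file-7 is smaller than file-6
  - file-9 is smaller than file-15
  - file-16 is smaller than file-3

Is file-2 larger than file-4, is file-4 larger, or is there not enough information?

Following every chain through file-2: above file-2 we get file-3, file-8.
file-4 is not reached, and no chain runs the other way from file-4 to file-2.
So the given relations leave the order of file-2 and file-4 undetermined.

undetermined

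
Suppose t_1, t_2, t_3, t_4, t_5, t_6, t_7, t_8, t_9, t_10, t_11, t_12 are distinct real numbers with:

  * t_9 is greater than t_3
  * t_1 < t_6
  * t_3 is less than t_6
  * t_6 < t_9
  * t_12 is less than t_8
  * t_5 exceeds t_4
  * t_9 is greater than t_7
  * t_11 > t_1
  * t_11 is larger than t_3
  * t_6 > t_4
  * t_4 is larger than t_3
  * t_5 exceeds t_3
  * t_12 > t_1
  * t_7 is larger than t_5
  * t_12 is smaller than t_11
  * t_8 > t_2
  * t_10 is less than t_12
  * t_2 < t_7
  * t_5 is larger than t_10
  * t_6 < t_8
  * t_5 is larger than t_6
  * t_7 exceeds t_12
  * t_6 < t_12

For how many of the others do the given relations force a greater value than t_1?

The elements the relations force above t_1 are t_6, t_5, t_12, t_11, t_7, t_9, t_8 — no chain reaches any other.
That is 7.

7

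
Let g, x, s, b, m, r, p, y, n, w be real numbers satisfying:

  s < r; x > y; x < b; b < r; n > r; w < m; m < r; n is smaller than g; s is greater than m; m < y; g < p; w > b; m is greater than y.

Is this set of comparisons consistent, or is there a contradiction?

We have m < y stated directly, yet also y < x < b < w < m by chaining the others — so y < m. Contradiction.

inconsistent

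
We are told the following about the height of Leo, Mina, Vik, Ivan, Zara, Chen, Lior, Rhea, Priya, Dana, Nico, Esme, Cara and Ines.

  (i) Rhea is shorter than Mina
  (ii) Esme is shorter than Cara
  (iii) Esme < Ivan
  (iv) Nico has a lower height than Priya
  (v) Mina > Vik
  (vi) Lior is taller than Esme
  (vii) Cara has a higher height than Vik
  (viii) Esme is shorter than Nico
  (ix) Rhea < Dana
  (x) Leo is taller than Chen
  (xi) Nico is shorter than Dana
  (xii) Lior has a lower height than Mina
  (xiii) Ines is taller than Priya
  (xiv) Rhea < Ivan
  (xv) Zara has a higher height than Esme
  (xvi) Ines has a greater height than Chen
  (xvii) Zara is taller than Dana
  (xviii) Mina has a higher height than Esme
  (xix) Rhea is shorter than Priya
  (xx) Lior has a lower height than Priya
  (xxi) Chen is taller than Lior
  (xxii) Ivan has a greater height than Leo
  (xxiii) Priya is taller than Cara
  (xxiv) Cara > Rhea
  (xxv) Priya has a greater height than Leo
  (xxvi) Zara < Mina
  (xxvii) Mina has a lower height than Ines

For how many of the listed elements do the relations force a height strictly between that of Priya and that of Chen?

The relations place Chen below Priya. An element lies strictly between them when it is forced above Chen and also forced below Priya.
Above Chen: {Leo, Ivan, Ines}. Below Priya: {Rhea, Vik, Esme, Lior, Cara, Nico, Leo}.
Intersection: {Leo} — 1.

1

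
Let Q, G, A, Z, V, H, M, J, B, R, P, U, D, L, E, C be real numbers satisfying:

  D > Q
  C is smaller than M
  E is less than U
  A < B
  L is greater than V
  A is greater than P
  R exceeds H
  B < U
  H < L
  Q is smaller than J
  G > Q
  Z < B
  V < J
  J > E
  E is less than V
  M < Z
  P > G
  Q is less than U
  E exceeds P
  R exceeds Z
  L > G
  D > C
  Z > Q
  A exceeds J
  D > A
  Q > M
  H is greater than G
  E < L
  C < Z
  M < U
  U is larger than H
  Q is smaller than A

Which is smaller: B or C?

C

C < M and M < Q give C < Q.
Then Q < G extends the chain to G.
Then G < P extends the chain to P.
With P < E: C < M < Q < G < P < E.
Then E < V extends the chain to V.
With V < J: C < M < Q < G < P < E < V < J.
Then J < A extends the chain to A.
Then A < B extends the chain to B.
So C < B; C is the smaller of the two.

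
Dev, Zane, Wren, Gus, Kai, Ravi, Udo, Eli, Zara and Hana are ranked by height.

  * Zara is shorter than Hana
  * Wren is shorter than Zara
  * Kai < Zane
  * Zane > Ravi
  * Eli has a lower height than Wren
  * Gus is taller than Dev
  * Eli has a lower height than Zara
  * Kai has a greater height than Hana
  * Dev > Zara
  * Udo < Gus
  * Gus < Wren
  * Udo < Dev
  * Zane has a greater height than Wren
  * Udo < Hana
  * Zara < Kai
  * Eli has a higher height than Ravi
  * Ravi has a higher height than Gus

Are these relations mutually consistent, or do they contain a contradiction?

We have Zara < Dev stated directly, yet also Dev < Gus < Ravi < Eli < Wren < Zara by chaining the others — so Dev < Zara. Contradiction.

inconsistent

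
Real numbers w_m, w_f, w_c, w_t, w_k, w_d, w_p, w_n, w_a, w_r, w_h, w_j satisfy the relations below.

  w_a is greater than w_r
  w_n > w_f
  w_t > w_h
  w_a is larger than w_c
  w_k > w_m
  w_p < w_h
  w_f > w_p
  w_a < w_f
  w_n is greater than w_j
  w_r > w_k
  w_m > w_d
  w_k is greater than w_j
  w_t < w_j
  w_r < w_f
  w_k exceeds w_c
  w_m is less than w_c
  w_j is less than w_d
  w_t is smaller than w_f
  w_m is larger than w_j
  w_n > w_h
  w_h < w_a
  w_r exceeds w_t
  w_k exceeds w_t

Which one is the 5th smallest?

Piecing the relations together gives one ordering: w_p < w_h < w_t < w_j < w_d < w_m < w_c < w_k < w_r < w_a < w_f < w_n.
Counting 5 from the smallest end gives w_d.

w_d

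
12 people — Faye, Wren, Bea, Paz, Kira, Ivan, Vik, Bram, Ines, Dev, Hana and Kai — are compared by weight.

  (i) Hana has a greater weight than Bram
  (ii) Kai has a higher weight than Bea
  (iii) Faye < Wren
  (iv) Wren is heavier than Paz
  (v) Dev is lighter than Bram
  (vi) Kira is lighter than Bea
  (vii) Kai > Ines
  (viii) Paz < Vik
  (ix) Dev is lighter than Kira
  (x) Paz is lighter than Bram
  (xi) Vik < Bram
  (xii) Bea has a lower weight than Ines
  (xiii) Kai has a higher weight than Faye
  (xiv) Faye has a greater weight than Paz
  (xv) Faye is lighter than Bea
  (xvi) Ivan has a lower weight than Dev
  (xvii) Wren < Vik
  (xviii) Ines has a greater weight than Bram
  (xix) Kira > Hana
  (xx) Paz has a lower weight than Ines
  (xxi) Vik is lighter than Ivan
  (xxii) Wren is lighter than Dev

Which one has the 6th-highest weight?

Bram

Piecing the relations together gives one ordering: Paz < Faye < Wren < Vik < Ivan < Dev < Bram < Hana < Kira < Bea < Ines < Kai.
Counting 6 from the largest end gives Bram.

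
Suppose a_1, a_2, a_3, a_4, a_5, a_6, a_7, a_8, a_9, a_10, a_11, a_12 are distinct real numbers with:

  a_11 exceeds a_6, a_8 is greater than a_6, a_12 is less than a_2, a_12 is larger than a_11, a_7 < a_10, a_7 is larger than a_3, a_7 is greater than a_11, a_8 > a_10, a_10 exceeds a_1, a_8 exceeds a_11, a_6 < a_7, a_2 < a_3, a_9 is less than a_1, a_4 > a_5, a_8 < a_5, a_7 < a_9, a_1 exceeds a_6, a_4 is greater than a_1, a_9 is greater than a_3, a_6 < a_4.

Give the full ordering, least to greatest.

Nothing is placed below a_6, so it is least; from there a_6 < a_11; a_11 < a_12; a_12 < a_2; a_2 < a_3; a_3 < a_7; a_7 < a_9; a_9 < a_1; a_1 < a_10; a_10 < a_8; a_8 < a_5; a_5 < a_4, each given directly.

a_6 < a_11 < a_12 < a_2 < a_3 < a_7 < a_9 < a_1 < a_10 < a_8 < a_5 < a_4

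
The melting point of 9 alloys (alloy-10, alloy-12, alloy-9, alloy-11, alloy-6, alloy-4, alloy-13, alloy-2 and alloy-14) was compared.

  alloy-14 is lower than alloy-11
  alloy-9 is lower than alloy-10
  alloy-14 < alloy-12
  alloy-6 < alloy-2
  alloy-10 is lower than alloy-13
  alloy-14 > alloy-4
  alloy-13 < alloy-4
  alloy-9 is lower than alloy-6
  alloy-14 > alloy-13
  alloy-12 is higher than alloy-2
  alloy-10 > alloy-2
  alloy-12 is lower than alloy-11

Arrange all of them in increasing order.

alloy-9 < alloy-6 < alloy-2 < alloy-10 < alloy-13 < alloy-4 < alloy-14 < alloy-12 < alloy-11

Each adjacent pair is fixed by a given relation: alloy-9 < alloy-6; alloy-6 < alloy-2; alloy-2 < alloy-10; alloy-10 < alloy-13; alloy-13 < alloy-4; alloy-4 < alloy-14; alloy-14 < alloy-12; alloy-12 < alloy-11. Chaining them end to end gives the full order.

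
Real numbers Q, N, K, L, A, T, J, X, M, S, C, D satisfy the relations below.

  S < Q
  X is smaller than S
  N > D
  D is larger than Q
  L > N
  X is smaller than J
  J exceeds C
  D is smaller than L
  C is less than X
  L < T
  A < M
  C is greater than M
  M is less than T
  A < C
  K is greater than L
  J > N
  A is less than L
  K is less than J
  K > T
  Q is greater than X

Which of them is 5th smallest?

Chaining the given pairs: A < M < C < X < S < Q < D < N < L < T < K < J.
Counting 5 from the smallest end gives S.

S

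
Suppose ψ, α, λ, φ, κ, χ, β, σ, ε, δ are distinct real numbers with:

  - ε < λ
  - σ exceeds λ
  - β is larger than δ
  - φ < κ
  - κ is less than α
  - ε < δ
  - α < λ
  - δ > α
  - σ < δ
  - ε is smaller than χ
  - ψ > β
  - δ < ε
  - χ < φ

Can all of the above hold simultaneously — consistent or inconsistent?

We have δ < ε stated directly, yet also ε < χ < φ < κ < α < λ < σ < δ by chaining the others — so ε < δ. Contradiction.

inconsistent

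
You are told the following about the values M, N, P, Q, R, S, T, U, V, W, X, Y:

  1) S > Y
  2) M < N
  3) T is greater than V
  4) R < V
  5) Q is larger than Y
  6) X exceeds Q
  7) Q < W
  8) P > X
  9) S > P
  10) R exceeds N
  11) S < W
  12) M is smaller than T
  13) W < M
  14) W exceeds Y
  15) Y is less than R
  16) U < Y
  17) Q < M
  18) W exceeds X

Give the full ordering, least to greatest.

U < Y < Q < X < P < S < W < M < N < R < V < T

Nothing is placed below U, so it is least; from there U < Y; Y < Q; Q < X; X < P; P < S; S < W; W < M; M < N; N < R; R < V; V < T, each given directly.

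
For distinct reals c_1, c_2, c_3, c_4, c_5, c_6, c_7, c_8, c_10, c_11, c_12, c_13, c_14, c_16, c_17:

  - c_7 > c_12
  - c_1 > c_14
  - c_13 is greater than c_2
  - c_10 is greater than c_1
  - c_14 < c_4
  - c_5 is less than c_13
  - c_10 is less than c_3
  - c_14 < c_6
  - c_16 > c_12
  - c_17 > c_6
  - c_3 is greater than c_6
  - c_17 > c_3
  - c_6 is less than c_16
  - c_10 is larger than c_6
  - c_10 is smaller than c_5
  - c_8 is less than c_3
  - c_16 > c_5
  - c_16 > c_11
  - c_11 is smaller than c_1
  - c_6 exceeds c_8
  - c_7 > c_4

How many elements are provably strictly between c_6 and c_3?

1

Chaining upward from c_6 reaches: c_10, c_5, c_16, c_13, c_17.
Chaining downward from c_3 reaches: c_11, c_14, c_8, c_1, c_10.
Strictly between c_6 and c_3 are those in both lists: c_10 — 1 element.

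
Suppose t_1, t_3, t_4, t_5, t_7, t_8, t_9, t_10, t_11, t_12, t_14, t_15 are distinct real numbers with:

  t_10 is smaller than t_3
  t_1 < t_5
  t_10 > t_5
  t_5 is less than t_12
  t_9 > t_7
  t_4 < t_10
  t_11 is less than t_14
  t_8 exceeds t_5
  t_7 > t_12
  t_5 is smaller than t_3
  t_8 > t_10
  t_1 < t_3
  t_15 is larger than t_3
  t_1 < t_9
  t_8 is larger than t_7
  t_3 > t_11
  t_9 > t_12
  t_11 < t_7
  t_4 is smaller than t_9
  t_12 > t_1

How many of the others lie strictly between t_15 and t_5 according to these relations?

2

The relations place t_5 below t_15. An element lies strictly between them when it is forced above t_5 and also forced below t_15.
Above t_5: {t_12, t_7, t_10, t_3, t_9, t_8}. Below t_15: {t_4, t_1, t_11, t_10, t_3}.
Intersection: {t_10, t_3} — 2.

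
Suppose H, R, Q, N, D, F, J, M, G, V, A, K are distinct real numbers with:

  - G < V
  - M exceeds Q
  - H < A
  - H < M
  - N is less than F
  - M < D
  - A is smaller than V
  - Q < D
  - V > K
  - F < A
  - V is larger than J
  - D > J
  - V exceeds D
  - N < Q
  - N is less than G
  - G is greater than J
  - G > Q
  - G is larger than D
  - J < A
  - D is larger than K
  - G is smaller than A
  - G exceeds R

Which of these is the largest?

N is not greatest since N < F; Q is not greatest since Q < G; J is not greatest since J < V; R is not greatest since R < G; H is not greatest since H < M; M is not greatest since M < D; K is not greatest since K < V; F is not greatest since F < A; D is not greatest since D < G; G is not greatest since G < V; A is not greatest since A < V.
Only V has nothing above it, so V is the largest.

V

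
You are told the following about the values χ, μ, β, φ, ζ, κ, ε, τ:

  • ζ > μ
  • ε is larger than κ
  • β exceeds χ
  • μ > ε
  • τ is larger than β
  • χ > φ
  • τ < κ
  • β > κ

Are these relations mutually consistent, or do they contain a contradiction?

Chaining the given relations yields β < τ < κ, so β < κ. But one relation states κ < β. These cannot both hold.

inconsistent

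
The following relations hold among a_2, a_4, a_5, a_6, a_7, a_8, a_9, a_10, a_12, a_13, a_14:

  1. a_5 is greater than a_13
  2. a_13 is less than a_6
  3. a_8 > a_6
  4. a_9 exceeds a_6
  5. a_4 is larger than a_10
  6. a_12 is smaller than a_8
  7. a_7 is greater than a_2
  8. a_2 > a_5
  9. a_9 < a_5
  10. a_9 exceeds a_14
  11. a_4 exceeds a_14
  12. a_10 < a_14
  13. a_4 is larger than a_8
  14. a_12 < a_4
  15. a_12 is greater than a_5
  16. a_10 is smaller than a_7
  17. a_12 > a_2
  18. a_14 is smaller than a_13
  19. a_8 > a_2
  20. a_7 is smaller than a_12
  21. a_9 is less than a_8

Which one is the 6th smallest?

a_5

The consecutive relations fix a unique order: a_10 < a_14 < a_13 < a_6 < a_9 < a_5 < a_2 < a_7 < a_12 < a_8 < a_4.
The 6th smallest is a_5.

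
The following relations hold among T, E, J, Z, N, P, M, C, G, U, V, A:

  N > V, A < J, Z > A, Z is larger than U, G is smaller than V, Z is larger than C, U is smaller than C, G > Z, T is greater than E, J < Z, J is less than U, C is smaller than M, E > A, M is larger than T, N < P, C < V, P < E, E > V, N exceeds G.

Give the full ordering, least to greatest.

Each adjacent pair is fixed by a given relation: A < J; J < U; U < C; C < Z; Z < G; G < V; V < N; N < P; P < E; E < T; T < M. Chaining them end to end gives the full order.

A < J < U < C < Z < G < V < N < P < E < T < M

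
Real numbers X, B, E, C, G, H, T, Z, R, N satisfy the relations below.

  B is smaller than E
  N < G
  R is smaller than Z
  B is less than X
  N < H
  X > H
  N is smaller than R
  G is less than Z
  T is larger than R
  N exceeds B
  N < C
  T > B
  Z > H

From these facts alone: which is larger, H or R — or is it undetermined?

undetermined

Following every chain through H: above H we get Z, X; below H we get B, N.
R is not reached, and no chain runs the other way from R to H.
So the given relations leave the order of H and R undetermined.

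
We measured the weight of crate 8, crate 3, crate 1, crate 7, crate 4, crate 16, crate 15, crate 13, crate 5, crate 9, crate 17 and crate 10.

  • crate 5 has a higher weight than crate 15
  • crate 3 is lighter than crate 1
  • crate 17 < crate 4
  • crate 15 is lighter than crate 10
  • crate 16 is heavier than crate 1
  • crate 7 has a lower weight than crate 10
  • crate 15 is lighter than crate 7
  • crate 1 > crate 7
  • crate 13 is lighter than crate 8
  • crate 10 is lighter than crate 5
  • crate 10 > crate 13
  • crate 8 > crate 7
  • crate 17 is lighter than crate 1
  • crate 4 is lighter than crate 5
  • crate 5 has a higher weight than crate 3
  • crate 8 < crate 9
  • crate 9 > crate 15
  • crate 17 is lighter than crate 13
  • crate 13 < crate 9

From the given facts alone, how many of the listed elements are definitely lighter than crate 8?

4

Directly below crate 8: crate 7, crate 13.
One step further: crate 15, crate 17 (4 so far).
Nothing else is reachable below crate 8; 4 in all.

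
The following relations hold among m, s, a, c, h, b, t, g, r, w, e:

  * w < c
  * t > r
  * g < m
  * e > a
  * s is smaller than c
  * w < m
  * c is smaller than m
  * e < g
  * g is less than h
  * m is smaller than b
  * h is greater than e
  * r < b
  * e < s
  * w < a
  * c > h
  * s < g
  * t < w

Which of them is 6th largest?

s

Chaining the given pairs: r < t < w < a < e < s < g < h < c < m < b.
The 6th largest is s.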